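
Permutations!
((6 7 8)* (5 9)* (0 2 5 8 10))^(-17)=(0 10 7 6 8 9 5 2)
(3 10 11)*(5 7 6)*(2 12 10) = (2 12 10 11 3)(5 7 6) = [0, 1, 12, 2, 4, 7, 5, 6, 8, 9, 11, 3, 10]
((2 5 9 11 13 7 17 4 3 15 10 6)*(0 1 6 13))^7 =((0 1 6 2 5 9 11)(3 15 10 13 7 17 4))^7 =(17)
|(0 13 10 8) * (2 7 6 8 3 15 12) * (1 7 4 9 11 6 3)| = 14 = |(0 13 10 1 7 3 15 12 2 4 9 11 6 8)|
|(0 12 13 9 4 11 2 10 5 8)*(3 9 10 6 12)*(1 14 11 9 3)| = 22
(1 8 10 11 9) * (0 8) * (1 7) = (0 8 10 11 9 7 1) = [8, 0, 2, 3, 4, 5, 6, 1, 10, 7, 11, 9]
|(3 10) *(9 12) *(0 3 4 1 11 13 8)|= 8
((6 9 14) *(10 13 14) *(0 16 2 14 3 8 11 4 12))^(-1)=((0 16 2 14 6 9 10 13 3 8 11 4 12))^(-1)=(0 12 4 11 8 3 13 10 9 6 14 2 16)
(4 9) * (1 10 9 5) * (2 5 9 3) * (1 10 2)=(1 2 5 10 3)(4 9)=[0, 2, 5, 1, 9, 10, 6, 7, 8, 4, 3]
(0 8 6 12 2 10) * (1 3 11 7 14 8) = (0 1 3 11 7 14 8 6 12 2 10) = [1, 3, 10, 11, 4, 5, 12, 14, 6, 9, 0, 7, 2, 13, 8]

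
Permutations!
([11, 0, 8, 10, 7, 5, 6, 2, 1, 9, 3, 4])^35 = [0, 1, 2, 10, 4, 5, 6, 7, 8, 9, 3, 11]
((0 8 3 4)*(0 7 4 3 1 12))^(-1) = ((0 8 1 12)(4 7))^(-1) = (0 12 1 8)(4 7)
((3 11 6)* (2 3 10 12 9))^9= ((2 3 11 6 10 12 9))^9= (2 11 10 9 3 6 12)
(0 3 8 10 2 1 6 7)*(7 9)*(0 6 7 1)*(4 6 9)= (0 3 8 10 2)(1 7 9)(4 6)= [3, 7, 0, 8, 6, 5, 4, 9, 10, 1, 2]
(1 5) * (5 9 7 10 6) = [0, 9, 2, 3, 4, 1, 5, 10, 8, 7, 6] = (1 9 7 10 6 5)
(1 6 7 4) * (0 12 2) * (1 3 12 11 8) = (0 11 8 1 6 7 4 3 12 2) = [11, 6, 0, 12, 3, 5, 7, 4, 1, 9, 10, 8, 2]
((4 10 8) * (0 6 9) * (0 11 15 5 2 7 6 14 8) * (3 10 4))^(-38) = ((0 14 8 3 10)(2 7 6 9 11 15 5))^(-38) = (0 8 10 14 3)(2 11 7 15 6 5 9)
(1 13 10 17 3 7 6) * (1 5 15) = (1 13 10 17 3 7 6 5 15) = [0, 13, 2, 7, 4, 15, 5, 6, 8, 9, 17, 11, 12, 10, 14, 1, 16, 3]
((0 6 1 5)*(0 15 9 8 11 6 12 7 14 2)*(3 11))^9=(0 2 14 7 12)(1 5 15 9 8 3 11 6)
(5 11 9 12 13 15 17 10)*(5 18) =[0, 1, 2, 3, 4, 11, 6, 7, 8, 12, 18, 9, 13, 15, 14, 17, 16, 10, 5] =(5 11 9 12 13 15 17 10 18)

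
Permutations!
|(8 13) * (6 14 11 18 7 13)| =7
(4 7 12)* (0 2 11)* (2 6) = (0 6 2 11)(4 7 12) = [6, 1, 11, 3, 7, 5, 2, 12, 8, 9, 10, 0, 4]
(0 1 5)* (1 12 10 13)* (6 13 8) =[12, 5, 2, 3, 4, 0, 13, 7, 6, 9, 8, 11, 10, 1] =(0 12 10 8 6 13 1 5)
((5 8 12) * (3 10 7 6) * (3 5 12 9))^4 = (12)(3 5 10 8 7 9 6)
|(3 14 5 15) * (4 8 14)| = |(3 4 8 14 5 15)| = 6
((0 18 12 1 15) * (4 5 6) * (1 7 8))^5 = (0 1 7 18 15 8 12)(4 6 5)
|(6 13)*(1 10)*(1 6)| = 4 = |(1 10 6 13)|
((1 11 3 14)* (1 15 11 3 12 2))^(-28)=(15)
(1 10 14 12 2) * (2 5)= (1 10 14 12 5 2)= [0, 10, 1, 3, 4, 2, 6, 7, 8, 9, 14, 11, 5, 13, 12]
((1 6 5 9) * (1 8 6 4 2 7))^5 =(1 4 2 7)(5 9 8 6)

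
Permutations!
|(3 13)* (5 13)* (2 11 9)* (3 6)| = 12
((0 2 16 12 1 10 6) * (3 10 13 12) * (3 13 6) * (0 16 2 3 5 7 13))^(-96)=(0 7 6 10 12)(1 3 13 16 5)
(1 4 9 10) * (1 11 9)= [0, 4, 2, 3, 1, 5, 6, 7, 8, 10, 11, 9]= (1 4)(9 10 11)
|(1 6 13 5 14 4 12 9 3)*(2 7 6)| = |(1 2 7 6 13 5 14 4 12 9 3)| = 11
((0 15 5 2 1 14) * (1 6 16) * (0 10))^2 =((0 15 5 2 6 16 1 14 10))^2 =(0 5 6 1 10 15 2 16 14)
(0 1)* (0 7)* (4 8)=(0 1 7)(4 8)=[1, 7, 2, 3, 8, 5, 6, 0, 4]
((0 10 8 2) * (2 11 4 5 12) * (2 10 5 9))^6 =(0 4 10)(2 11 12)(5 9 8)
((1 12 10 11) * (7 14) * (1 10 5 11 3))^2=((1 12 5 11 10 3)(7 14))^2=(14)(1 5 10)(3 12 11)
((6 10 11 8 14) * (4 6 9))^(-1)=(4 9 14 8 11 10 6)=((4 6 10 11 8 14 9))^(-1)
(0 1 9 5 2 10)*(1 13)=(0 13 1 9 5 2 10)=[13, 9, 10, 3, 4, 2, 6, 7, 8, 5, 0, 11, 12, 1]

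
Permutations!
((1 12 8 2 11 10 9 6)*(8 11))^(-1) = (1 6 9 10 11 12)(2 8) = ((1 12 11 10 9 6)(2 8))^(-1)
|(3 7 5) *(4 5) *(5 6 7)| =|(3 5)(4 6 7)| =6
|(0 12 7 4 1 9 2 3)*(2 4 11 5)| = 21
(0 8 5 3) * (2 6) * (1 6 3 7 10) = (0 8 5 7 10 1 6 2 3) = [8, 6, 3, 0, 4, 7, 2, 10, 5, 9, 1]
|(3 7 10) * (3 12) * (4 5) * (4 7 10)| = 3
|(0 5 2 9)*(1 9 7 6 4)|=8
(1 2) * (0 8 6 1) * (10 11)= (0 8 6 1 2)(10 11)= [8, 2, 0, 3, 4, 5, 1, 7, 6, 9, 11, 10]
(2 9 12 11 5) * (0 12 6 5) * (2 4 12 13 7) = [13, 1, 9, 3, 12, 4, 5, 2, 8, 6, 10, 0, 11, 7] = (0 13 7 2 9 6 5 4 12 11)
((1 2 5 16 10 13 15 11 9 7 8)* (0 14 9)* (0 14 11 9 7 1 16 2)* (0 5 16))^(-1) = (0 8 7 14 11)(1 9 15 13 10 16 2 5)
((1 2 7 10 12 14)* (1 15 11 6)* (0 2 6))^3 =((0 2 7 10 12 14 15 11)(1 6))^3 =(0 10 15 2 12 11 7 14)(1 6)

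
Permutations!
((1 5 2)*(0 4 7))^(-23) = (0 4 7)(1 5 2)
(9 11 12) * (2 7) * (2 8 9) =(2 7 8 9 11 12) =[0, 1, 7, 3, 4, 5, 6, 8, 9, 11, 10, 12, 2]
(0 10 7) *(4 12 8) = (0 10 7)(4 12 8) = [10, 1, 2, 3, 12, 5, 6, 0, 4, 9, 7, 11, 8]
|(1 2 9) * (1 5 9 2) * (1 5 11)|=4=|(1 5 9 11)|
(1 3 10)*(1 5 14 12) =(1 3 10 5 14 12) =[0, 3, 2, 10, 4, 14, 6, 7, 8, 9, 5, 11, 1, 13, 12]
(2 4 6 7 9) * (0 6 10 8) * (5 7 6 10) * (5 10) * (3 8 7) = [5, 1, 4, 8, 10, 3, 6, 9, 0, 2, 7] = (0 5 3 8)(2 4 10 7 9)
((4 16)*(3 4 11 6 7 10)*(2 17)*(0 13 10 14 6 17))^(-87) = (0 3 11)(2 10 16)(4 17 13)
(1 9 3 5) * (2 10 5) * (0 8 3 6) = (0 8 3 2 10 5 1 9 6) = [8, 9, 10, 2, 4, 1, 0, 7, 3, 6, 5]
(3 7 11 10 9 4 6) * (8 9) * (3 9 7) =(4 6 9)(7 11 10 8) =[0, 1, 2, 3, 6, 5, 9, 11, 7, 4, 8, 10]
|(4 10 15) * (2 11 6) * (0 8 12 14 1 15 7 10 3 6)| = 22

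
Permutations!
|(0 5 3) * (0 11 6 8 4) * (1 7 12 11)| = 10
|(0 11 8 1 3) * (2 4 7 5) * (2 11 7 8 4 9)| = |(0 7 5 11 4 8 1 3)(2 9)| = 8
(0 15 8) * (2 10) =[15, 1, 10, 3, 4, 5, 6, 7, 0, 9, 2, 11, 12, 13, 14, 8] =(0 15 8)(2 10)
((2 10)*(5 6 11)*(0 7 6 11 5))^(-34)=(0 7 6 5 11)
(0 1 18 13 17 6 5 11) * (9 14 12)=(0 1 18 13 17 6 5 11)(9 14 12)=[1, 18, 2, 3, 4, 11, 5, 7, 8, 14, 10, 0, 9, 17, 12, 15, 16, 6, 13]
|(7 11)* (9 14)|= |(7 11)(9 14)|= 2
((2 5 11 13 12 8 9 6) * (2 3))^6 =(2 9 13)(3 8 11)(5 6 12)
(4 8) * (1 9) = (1 9)(4 8) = [0, 9, 2, 3, 8, 5, 6, 7, 4, 1]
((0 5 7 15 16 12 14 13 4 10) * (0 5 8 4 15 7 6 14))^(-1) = ((0 8 4 10 5 6 14 13 15 16 12))^(-1) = (0 12 16 15 13 14 6 5 10 4 8)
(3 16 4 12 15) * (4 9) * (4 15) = (3 16 9 15)(4 12) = [0, 1, 2, 16, 12, 5, 6, 7, 8, 15, 10, 11, 4, 13, 14, 3, 9]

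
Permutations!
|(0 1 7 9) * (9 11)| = |(0 1 7 11 9)| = 5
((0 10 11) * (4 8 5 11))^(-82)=(0 4 5)(8 11 10)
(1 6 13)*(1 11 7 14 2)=(1 6 13 11 7 14 2)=[0, 6, 1, 3, 4, 5, 13, 14, 8, 9, 10, 7, 12, 11, 2]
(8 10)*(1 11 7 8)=(1 11 7 8 10)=[0, 11, 2, 3, 4, 5, 6, 8, 10, 9, 1, 7]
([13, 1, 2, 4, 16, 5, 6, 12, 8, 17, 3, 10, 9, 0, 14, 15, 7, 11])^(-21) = [13, 1, 2, 17, 11, 5, 6, 3, 8, 16, 9, 12, 4, 0, 14, 15, 10, 7]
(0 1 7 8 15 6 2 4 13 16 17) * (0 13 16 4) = (0 1 7 8 15 6 2)(4 16 17 13) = [1, 7, 0, 3, 16, 5, 2, 8, 15, 9, 10, 11, 12, 4, 14, 6, 17, 13]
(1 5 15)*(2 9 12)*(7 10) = (1 5 15)(2 9 12)(7 10) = [0, 5, 9, 3, 4, 15, 6, 10, 8, 12, 7, 11, 2, 13, 14, 1]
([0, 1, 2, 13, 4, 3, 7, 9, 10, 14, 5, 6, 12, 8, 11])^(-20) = [0, 1, 2, 3, 4, 5, 6, 7, 8, 9, 10, 11, 12, 13, 14]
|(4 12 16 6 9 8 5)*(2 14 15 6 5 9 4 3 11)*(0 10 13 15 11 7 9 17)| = 42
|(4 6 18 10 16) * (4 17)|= 6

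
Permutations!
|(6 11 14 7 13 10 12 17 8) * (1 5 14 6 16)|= 10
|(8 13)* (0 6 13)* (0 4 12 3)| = |(0 6 13 8 4 12 3)| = 7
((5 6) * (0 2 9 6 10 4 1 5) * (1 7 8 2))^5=(0 7)(1 8)(2 5)(4 6)(9 10)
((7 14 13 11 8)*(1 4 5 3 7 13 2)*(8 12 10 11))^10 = ((1 4 5 3 7 14 2)(8 13)(10 11 12))^10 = (1 3 2 5 14 4 7)(10 11 12)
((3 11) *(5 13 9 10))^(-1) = (3 11)(5 10 9 13) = ((3 11)(5 13 9 10))^(-1)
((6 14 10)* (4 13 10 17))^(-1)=(4 17 14 6 10 13)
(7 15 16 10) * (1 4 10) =(1 4 10 7 15 16) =[0, 4, 2, 3, 10, 5, 6, 15, 8, 9, 7, 11, 12, 13, 14, 16, 1]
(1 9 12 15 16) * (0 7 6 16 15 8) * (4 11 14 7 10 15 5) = (0 10 15 5 4 11 14 7 6 16 1 9 12 8) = [10, 9, 2, 3, 11, 4, 16, 6, 0, 12, 15, 14, 8, 13, 7, 5, 1]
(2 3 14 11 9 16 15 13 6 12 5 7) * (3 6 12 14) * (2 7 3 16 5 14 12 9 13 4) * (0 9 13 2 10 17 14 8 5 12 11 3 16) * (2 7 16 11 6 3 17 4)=[9, 1, 3, 0, 10, 11, 6, 16, 5, 12, 4, 7, 8, 13, 17, 2, 15, 14]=(0 9 12 8 5 11 7 16 15 2 3)(4 10)(14 17)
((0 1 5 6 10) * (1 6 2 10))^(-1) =((0 6 1 5 2 10))^(-1) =(0 10 2 5 1 6)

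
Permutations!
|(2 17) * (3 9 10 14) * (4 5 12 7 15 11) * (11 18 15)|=|(2 17)(3 9 10 14)(4 5 12 7 11)(15 18)|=20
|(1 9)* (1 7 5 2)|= |(1 9 7 5 2)|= 5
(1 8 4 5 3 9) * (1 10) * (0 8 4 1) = [8, 4, 2, 9, 5, 3, 6, 7, 1, 10, 0] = (0 8 1 4 5 3 9 10)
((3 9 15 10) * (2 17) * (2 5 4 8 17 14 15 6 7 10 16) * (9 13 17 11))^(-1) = (2 16 15 14)(3 10 7 6 9 11 8 4 5 17 13)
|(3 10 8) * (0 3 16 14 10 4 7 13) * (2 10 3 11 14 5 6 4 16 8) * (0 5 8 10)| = 40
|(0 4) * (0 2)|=|(0 4 2)|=3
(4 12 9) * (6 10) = (4 12 9)(6 10) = [0, 1, 2, 3, 12, 5, 10, 7, 8, 4, 6, 11, 9]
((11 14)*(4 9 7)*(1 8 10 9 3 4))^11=(1 8 10 9 7)(3 4)(11 14)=((1 8 10 9 7)(3 4)(11 14))^11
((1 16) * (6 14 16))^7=((1 6 14 16))^7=(1 16 14 6)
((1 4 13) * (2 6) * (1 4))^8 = (13)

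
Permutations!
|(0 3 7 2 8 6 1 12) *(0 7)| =6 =|(0 3)(1 12 7 2 8 6)|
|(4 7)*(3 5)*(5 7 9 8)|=6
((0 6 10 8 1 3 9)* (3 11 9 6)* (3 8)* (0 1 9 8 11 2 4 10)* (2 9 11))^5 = ((0 2 4 10 3 6)(1 9)(8 11))^5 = (0 6 3 10 4 2)(1 9)(8 11)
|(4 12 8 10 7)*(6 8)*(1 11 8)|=|(1 11 8 10 7 4 12 6)|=8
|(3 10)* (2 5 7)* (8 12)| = |(2 5 7)(3 10)(8 12)| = 6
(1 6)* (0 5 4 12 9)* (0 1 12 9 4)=(0 5)(1 6 12 4 9)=[5, 6, 2, 3, 9, 0, 12, 7, 8, 1, 10, 11, 4]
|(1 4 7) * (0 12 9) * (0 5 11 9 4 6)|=6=|(0 12 4 7 1 6)(5 11 9)|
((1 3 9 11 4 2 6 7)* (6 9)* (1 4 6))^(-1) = (1 3)(2 4 7 6 11 9)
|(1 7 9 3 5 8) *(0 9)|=7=|(0 9 3 5 8 1 7)|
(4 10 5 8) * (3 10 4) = [0, 1, 2, 10, 4, 8, 6, 7, 3, 9, 5] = (3 10 5 8)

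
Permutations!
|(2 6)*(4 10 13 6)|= |(2 4 10 13 6)|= 5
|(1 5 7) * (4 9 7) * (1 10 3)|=|(1 5 4 9 7 10 3)|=7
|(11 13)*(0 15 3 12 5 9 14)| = |(0 15 3 12 5 9 14)(11 13)| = 14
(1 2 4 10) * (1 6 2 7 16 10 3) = (1 7 16 10 6 2 4 3) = [0, 7, 4, 1, 3, 5, 2, 16, 8, 9, 6, 11, 12, 13, 14, 15, 10]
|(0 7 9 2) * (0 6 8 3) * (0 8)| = |(0 7 9 2 6)(3 8)| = 10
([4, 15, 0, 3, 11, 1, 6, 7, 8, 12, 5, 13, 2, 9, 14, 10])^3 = (0 13 2 11 12 4 9)(1 5 10 15)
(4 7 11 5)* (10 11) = (4 7 10 11 5) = [0, 1, 2, 3, 7, 4, 6, 10, 8, 9, 11, 5]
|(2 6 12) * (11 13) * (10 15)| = 6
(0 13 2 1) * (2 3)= (0 13 3 2 1)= [13, 0, 1, 2, 4, 5, 6, 7, 8, 9, 10, 11, 12, 3]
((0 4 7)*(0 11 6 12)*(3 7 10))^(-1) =(0 12 6 11 7 3 10 4)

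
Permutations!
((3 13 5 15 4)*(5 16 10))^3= ((3 13 16 10 5 15 4))^3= (3 10 4 16 15 13 5)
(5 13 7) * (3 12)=(3 12)(5 13 7)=[0, 1, 2, 12, 4, 13, 6, 5, 8, 9, 10, 11, 3, 7]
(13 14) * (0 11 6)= (0 11 6)(13 14)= [11, 1, 2, 3, 4, 5, 0, 7, 8, 9, 10, 6, 12, 14, 13]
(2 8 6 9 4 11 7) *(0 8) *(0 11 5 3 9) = [8, 1, 11, 9, 5, 3, 0, 2, 6, 4, 10, 7] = (0 8 6)(2 11 7)(3 9 4 5)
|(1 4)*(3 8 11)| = |(1 4)(3 8 11)| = 6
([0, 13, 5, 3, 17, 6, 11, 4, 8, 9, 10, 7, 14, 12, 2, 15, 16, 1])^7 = [0, 11, 1, 3, 5, 13, 12, 2, 8, 9, 10, 14, 4, 7, 17, 15, 16, 6]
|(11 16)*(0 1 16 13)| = 5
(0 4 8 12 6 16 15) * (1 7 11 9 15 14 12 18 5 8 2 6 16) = (0 4 2 6 1 7 11 9 15)(5 8 18)(12 16 14) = [4, 7, 6, 3, 2, 8, 1, 11, 18, 15, 10, 9, 16, 13, 12, 0, 14, 17, 5]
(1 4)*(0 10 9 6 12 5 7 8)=[10, 4, 2, 3, 1, 7, 12, 8, 0, 6, 9, 11, 5]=(0 10 9 6 12 5 7 8)(1 4)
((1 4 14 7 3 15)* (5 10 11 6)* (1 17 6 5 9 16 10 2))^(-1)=((1 4 14 7 3 15 17 6 9 16 10 11 5 2))^(-1)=(1 2 5 11 10 16 9 6 17 15 3 7 14 4)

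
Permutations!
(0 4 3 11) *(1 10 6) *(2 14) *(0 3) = [4, 10, 14, 11, 0, 5, 1, 7, 8, 9, 6, 3, 12, 13, 2] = (0 4)(1 10 6)(2 14)(3 11)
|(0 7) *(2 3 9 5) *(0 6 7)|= |(2 3 9 5)(6 7)|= 4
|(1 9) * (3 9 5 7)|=|(1 5 7 3 9)|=5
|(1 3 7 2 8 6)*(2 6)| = |(1 3 7 6)(2 8)| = 4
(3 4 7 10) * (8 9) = [0, 1, 2, 4, 7, 5, 6, 10, 9, 8, 3] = (3 4 7 10)(8 9)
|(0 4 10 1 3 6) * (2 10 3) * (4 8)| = |(0 8 4 3 6)(1 2 10)| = 15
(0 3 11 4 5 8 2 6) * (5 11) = (0 3 5 8 2 6)(4 11) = [3, 1, 6, 5, 11, 8, 0, 7, 2, 9, 10, 4]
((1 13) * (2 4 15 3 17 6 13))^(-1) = (1 13 6 17 3 15 4 2)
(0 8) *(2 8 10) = [10, 1, 8, 3, 4, 5, 6, 7, 0, 9, 2] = (0 10 2 8)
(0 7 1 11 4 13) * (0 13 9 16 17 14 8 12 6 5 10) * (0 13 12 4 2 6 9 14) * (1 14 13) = (0 7 14 8 4 13 12 9 16 17)(1 11 2 6 5 10) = [7, 11, 6, 3, 13, 10, 5, 14, 4, 16, 1, 2, 9, 12, 8, 15, 17, 0]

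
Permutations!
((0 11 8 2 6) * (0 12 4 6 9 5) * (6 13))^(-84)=((0 11 8 2 9 5)(4 13 6 12))^(-84)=(13)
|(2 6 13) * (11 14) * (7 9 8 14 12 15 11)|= |(2 6 13)(7 9 8 14)(11 12 15)|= 12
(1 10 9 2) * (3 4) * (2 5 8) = [0, 10, 1, 4, 3, 8, 6, 7, 2, 5, 9] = (1 10 9 5 8 2)(3 4)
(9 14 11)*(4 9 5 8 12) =(4 9 14 11 5 8 12) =[0, 1, 2, 3, 9, 8, 6, 7, 12, 14, 10, 5, 4, 13, 11]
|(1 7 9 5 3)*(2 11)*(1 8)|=6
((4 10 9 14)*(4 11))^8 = (4 14 10 11 9)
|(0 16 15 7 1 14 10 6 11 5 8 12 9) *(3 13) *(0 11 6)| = 70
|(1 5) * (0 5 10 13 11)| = |(0 5 1 10 13 11)| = 6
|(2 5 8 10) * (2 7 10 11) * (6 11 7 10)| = 6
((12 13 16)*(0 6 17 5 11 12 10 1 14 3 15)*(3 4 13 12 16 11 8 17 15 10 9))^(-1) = (0 15 6)(1 10 3 9 16 11 13 4 14)(5 17 8)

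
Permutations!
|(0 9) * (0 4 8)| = 4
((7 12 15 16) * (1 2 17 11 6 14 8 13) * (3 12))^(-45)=(1 11 8 2 6 13 17 14)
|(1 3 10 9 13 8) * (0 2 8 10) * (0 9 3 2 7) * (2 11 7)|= |(0 2 8 1 11 7)(3 9 13 10)|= 12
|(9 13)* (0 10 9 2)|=5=|(0 10 9 13 2)|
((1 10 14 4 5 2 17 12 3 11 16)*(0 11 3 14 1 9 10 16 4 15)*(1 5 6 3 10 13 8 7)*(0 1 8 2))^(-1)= ((0 11 4 6 3 10 5)(1 16 9 13 2 17 12 14 15)(7 8))^(-1)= (0 5 10 3 6 4 11)(1 15 14 12 17 2 13 9 16)(7 8)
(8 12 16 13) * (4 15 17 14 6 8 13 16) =[0, 1, 2, 3, 15, 5, 8, 7, 12, 9, 10, 11, 4, 13, 6, 17, 16, 14] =(4 15 17 14 6 8 12)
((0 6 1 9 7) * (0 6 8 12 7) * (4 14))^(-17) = (0 6 8 1 12 9 7)(4 14)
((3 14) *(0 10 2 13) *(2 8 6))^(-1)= ((0 10 8 6 2 13)(3 14))^(-1)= (0 13 2 6 8 10)(3 14)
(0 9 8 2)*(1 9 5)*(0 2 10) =(0 5 1 9 8 10) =[5, 9, 2, 3, 4, 1, 6, 7, 10, 8, 0]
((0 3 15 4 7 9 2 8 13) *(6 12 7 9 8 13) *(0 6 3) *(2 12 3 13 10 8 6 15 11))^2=(2 8 15 9 7 3)(4 12 6 11 10 13)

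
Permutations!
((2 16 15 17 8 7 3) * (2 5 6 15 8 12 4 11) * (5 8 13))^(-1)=(2 11 4 12 17 15 6 5 13 16)(3 7 8)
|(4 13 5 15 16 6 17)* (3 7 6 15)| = |(3 7 6 17 4 13 5)(15 16)| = 14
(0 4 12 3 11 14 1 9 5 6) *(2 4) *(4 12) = (0 2 12 3 11 14 1 9 5 6) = [2, 9, 12, 11, 4, 6, 0, 7, 8, 5, 10, 14, 3, 13, 1]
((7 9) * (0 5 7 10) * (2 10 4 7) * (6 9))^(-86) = (0 2)(4 6)(5 10)(7 9)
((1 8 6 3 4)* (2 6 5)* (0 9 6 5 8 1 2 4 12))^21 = (0 9 6 3 12)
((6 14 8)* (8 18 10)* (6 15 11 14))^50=(8 11 18)(10 15 14)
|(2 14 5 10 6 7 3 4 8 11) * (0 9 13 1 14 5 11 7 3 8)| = 12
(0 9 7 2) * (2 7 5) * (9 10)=(0 10 9 5 2)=[10, 1, 0, 3, 4, 2, 6, 7, 8, 5, 9]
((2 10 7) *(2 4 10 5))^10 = ((2 5)(4 10 7))^10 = (4 10 7)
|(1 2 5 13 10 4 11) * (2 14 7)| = 9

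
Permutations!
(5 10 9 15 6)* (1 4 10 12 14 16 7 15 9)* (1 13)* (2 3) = (1 4 10 13)(2 3)(5 12 14 16 7 15 6) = [0, 4, 3, 2, 10, 12, 5, 15, 8, 9, 13, 11, 14, 1, 16, 6, 7]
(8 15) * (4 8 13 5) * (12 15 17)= (4 8 17 12 15 13 5)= [0, 1, 2, 3, 8, 4, 6, 7, 17, 9, 10, 11, 15, 5, 14, 13, 16, 12]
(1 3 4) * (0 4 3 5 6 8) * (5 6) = [4, 6, 2, 3, 1, 5, 8, 7, 0] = (0 4 1 6 8)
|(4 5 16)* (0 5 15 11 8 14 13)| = 9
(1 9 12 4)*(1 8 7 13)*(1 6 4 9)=[0, 1, 2, 3, 8, 5, 4, 13, 7, 12, 10, 11, 9, 6]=(4 8 7 13 6)(9 12)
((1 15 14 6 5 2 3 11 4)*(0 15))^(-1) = (0 1 4 11 3 2 5 6 14 15)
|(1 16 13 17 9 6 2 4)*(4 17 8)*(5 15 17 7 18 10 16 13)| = 20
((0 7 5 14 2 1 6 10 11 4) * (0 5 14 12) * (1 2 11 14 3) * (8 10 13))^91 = (14)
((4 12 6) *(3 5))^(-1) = ((3 5)(4 12 6))^(-1) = (3 5)(4 6 12)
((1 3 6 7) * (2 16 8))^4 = (2 16 8)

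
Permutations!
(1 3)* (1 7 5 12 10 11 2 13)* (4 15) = (1 3 7 5 12 10 11 2 13)(4 15) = [0, 3, 13, 7, 15, 12, 6, 5, 8, 9, 11, 2, 10, 1, 14, 4]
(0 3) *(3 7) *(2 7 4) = (0 4 2 7 3) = [4, 1, 7, 0, 2, 5, 6, 3]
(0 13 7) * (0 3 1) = [13, 0, 2, 1, 4, 5, 6, 3, 8, 9, 10, 11, 12, 7] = (0 13 7 3 1)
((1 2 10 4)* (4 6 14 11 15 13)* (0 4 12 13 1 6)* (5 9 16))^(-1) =((0 4 6 14 11 15 1 2 10)(5 9 16)(12 13))^(-1) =(0 10 2 1 15 11 14 6 4)(5 16 9)(12 13)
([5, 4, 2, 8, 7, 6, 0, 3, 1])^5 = [6, 1, 2, 3, 4, 0, 5, 7, 8]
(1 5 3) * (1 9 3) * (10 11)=(1 5)(3 9)(10 11)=[0, 5, 2, 9, 4, 1, 6, 7, 8, 3, 11, 10]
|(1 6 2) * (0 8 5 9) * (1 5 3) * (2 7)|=9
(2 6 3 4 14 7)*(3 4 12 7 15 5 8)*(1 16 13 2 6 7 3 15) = (1 16 13 2 7 6 4 14)(3 12)(5 8 15) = [0, 16, 7, 12, 14, 8, 4, 6, 15, 9, 10, 11, 3, 2, 1, 5, 13]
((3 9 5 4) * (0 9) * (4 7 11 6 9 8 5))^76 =((0 8 5 7 11 6 9 4 3))^76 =(0 11 3 7 4 5 9 8 6)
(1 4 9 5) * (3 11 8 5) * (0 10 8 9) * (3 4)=(0 10 8 5 1 3 11 9 4)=[10, 3, 2, 11, 0, 1, 6, 7, 5, 4, 8, 9]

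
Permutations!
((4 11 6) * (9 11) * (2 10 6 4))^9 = ((2 10 6)(4 9 11))^9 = (11)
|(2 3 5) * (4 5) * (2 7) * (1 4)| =|(1 4 5 7 2 3)| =6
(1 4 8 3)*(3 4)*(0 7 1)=(0 7 1 3)(4 8)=[7, 3, 2, 0, 8, 5, 6, 1, 4]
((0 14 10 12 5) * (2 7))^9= (0 5 12 10 14)(2 7)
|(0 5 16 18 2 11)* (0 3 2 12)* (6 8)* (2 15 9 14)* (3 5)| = |(0 3 15 9 14 2 11 5 16 18 12)(6 8)| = 22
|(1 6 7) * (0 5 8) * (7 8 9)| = |(0 5 9 7 1 6 8)| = 7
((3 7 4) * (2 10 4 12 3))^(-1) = (2 4 10)(3 12 7)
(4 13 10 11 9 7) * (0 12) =(0 12)(4 13 10 11 9 7) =[12, 1, 2, 3, 13, 5, 6, 4, 8, 7, 11, 9, 0, 10]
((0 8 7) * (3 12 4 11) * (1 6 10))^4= (12)(0 8 7)(1 6 10)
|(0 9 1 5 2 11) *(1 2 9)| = |(0 1 5 9 2 11)| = 6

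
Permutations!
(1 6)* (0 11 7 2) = [11, 6, 0, 3, 4, 5, 1, 2, 8, 9, 10, 7] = (0 11 7 2)(1 6)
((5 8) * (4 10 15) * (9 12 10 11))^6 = (15)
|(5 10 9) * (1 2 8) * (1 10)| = 6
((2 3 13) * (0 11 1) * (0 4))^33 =(13)(0 11 1 4)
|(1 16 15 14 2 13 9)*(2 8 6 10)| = |(1 16 15 14 8 6 10 2 13 9)| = 10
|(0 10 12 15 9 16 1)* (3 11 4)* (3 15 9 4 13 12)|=|(0 10 3 11 13 12 9 16 1)(4 15)|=18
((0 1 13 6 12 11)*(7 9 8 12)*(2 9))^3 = ((0 1 13 6 7 2 9 8 12 11))^3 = (0 6 9 11 13 2 12 1 7 8)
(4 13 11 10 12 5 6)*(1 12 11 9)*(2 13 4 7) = (1 12 5 6 7 2 13 9)(10 11) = [0, 12, 13, 3, 4, 6, 7, 2, 8, 1, 11, 10, 5, 9]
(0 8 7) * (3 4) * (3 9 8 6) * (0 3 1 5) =[6, 5, 2, 4, 9, 0, 1, 3, 7, 8] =(0 6 1 5)(3 4 9 8 7)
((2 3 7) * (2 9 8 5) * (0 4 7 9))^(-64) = (0 7 4)(2 3 9 8 5)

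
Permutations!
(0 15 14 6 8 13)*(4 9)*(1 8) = (0 15 14 6 1 8 13)(4 9) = [15, 8, 2, 3, 9, 5, 1, 7, 13, 4, 10, 11, 12, 0, 6, 14]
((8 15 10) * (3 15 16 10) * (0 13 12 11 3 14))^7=(8 16 10)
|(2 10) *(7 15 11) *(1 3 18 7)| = 6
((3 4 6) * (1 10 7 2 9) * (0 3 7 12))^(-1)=(0 12 10 1 9 2 7 6 4 3)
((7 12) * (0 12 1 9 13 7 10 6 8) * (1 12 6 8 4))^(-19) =(0 6 4 1 9 13 7 12 10 8) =((0 6 4 1 9 13 7 12 10 8))^(-19)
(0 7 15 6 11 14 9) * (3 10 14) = (0 7 15 6 11 3 10 14 9) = [7, 1, 2, 10, 4, 5, 11, 15, 8, 0, 14, 3, 12, 13, 9, 6]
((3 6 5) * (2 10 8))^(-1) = (2 8 10)(3 5 6)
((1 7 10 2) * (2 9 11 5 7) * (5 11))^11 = (11)(1 2)(5 9 10 7)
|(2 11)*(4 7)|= |(2 11)(4 7)|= 2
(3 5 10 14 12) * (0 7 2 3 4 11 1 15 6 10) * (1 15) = (0 7 2 3 5)(4 11 15 6 10 14 12) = [7, 1, 3, 5, 11, 0, 10, 2, 8, 9, 14, 15, 4, 13, 12, 6]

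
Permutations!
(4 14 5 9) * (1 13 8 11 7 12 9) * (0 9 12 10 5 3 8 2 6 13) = (0 9 4 14 3 8 11 7 10 5 1)(2 6 13) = [9, 0, 6, 8, 14, 1, 13, 10, 11, 4, 5, 7, 12, 2, 3]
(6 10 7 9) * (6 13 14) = (6 10 7 9 13 14) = [0, 1, 2, 3, 4, 5, 10, 9, 8, 13, 7, 11, 12, 14, 6]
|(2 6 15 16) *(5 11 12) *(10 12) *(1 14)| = 4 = |(1 14)(2 6 15 16)(5 11 10 12)|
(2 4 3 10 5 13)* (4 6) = (2 6 4 3 10 5 13) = [0, 1, 6, 10, 3, 13, 4, 7, 8, 9, 5, 11, 12, 2]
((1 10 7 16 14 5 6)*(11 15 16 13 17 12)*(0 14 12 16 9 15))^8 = ((0 14 5 6 1 10 7 13 17 16 12 11)(9 15))^8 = (0 17 1)(5 12 7)(6 11 13)(10 14 16)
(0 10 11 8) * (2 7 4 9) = (0 10 11 8)(2 7 4 9) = [10, 1, 7, 3, 9, 5, 6, 4, 0, 2, 11, 8]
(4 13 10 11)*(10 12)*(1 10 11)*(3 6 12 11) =[0, 10, 2, 6, 13, 5, 12, 7, 8, 9, 1, 4, 3, 11] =(1 10)(3 6 12)(4 13 11)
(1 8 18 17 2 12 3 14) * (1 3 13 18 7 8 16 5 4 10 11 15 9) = (1 16 5 4 10 11 15 9)(2 12 13 18 17)(3 14)(7 8) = [0, 16, 12, 14, 10, 4, 6, 8, 7, 1, 11, 15, 13, 18, 3, 9, 5, 2, 17]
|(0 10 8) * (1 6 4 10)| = |(0 1 6 4 10 8)| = 6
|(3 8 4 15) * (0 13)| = 4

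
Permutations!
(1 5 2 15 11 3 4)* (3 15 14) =(1 5 2 14 3 4)(11 15) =[0, 5, 14, 4, 1, 2, 6, 7, 8, 9, 10, 15, 12, 13, 3, 11]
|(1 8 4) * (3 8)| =4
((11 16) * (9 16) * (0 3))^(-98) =(9 16 11)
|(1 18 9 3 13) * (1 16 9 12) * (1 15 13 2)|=9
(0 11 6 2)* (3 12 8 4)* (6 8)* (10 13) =[11, 1, 0, 12, 3, 5, 2, 7, 4, 9, 13, 8, 6, 10] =(0 11 8 4 3 12 6 2)(10 13)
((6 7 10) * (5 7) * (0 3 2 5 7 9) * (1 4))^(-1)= (0 9 5 2 3)(1 4)(6 10 7)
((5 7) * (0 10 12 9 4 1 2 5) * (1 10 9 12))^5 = (12)(0 2 4 7 1 9 5 10)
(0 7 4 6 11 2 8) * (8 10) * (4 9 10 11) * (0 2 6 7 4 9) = (0 4 7)(2 11 6 9 10 8) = [4, 1, 11, 3, 7, 5, 9, 0, 2, 10, 8, 6]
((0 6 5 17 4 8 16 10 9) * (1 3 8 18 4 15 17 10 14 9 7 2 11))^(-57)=(0 3 10 14 11 6 8 7 9 1 5 16 2)(4 18)(15 17)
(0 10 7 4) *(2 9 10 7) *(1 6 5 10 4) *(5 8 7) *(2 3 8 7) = (0 5 10 3 8 2 9 4)(1 6 7) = [5, 6, 9, 8, 0, 10, 7, 1, 2, 4, 3]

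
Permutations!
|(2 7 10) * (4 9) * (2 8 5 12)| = |(2 7 10 8 5 12)(4 9)| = 6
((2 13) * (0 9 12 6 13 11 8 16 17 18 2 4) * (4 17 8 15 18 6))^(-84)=(18)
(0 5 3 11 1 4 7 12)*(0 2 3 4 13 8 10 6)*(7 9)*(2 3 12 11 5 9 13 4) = (0 9 7 11 1 4 13 8 10 6)(2 12 3 5) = [9, 4, 12, 5, 13, 2, 0, 11, 10, 7, 6, 1, 3, 8]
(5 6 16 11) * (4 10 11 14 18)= (4 10 11 5 6 16 14 18)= [0, 1, 2, 3, 10, 6, 16, 7, 8, 9, 11, 5, 12, 13, 18, 15, 14, 17, 4]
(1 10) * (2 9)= (1 10)(2 9)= [0, 10, 9, 3, 4, 5, 6, 7, 8, 2, 1]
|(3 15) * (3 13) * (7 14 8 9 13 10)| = 8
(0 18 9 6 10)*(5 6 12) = (0 18 9 12 5 6 10) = [18, 1, 2, 3, 4, 6, 10, 7, 8, 12, 0, 11, 5, 13, 14, 15, 16, 17, 9]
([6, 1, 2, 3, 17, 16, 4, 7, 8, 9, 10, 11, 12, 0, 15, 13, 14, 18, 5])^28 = (0 15 16 18 4)(5 17 6 13 14)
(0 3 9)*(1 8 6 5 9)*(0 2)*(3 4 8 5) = (0 4 8 6 3 1 5 9 2) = [4, 5, 0, 1, 8, 9, 3, 7, 6, 2]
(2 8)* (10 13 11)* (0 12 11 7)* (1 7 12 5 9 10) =[5, 7, 8, 3, 4, 9, 6, 0, 2, 10, 13, 1, 11, 12] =(0 5 9 10 13 12 11 1 7)(2 8)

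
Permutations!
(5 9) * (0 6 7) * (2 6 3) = [3, 1, 6, 2, 4, 9, 7, 0, 8, 5] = (0 3 2 6 7)(5 9)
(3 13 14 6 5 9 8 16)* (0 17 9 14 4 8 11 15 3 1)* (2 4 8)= [17, 0, 4, 13, 2, 14, 5, 7, 16, 11, 10, 15, 12, 8, 6, 3, 1, 9]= (0 17 9 11 15 3 13 8 16 1)(2 4)(5 14 6)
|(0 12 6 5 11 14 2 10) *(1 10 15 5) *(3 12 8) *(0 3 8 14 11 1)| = 10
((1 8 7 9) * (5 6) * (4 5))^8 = (9)(4 6 5)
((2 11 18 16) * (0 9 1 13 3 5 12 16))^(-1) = ((0 9 1 13 3 5 12 16 2 11 18))^(-1) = (0 18 11 2 16 12 5 3 13 1 9)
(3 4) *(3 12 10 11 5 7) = [0, 1, 2, 4, 12, 7, 6, 3, 8, 9, 11, 5, 10] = (3 4 12 10 11 5 7)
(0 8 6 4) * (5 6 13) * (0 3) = (0 8 13 5 6 4 3) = [8, 1, 2, 0, 3, 6, 4, 7, 13, 9, 10, 11, 12, 5]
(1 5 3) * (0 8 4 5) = (0 8 4 5 3 1) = [8, 0, 2, 1, 5, 3, 6, 7, 4]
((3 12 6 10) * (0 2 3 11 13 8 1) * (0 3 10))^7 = (0 3 13 2 12 8 10 6 1 11)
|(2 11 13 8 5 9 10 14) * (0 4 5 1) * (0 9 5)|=8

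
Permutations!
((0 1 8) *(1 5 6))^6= ((0 5 6 1 8))^6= (0 5 6 1 8)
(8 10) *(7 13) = [0, 1, 2, 3, 4, 5, 6, 13, 10, 9, 8, 11, 12, 7] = (7 13)(8 10)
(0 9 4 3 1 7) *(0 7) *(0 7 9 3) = [3, 7, 2, 1, 0, 5, 6, 9, 8, 4] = (0 3 1 7 9 4)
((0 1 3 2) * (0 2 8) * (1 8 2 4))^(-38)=(8)(1 2)(3 4)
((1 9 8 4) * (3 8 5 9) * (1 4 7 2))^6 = (9)(1 3 8 7 2)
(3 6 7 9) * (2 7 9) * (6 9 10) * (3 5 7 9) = (2 9 5 7)(6 10) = [0, 1, 9, 3, 4, 7, 10, 2, 8, 5, 6]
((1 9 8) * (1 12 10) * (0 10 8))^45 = ((0 10 1 9)(8 12))^45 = (0 10 1 9)(8 12)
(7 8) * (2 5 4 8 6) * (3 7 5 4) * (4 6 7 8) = (2 6)(3 8 5) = [0, 1, 6, 8, 4, 3, 2, 7, 5]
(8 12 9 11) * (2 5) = (2 5)(8 12 9 11) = [0, 1, 5, 3, 4, 2, 6, 7, 12, 11, 10, 8, 9]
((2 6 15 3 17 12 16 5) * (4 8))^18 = (2 15 17 16)(3 12 5 6)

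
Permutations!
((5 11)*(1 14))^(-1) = (1 14)(5 11)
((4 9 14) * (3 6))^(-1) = ((3 6)(4 9 14))^(-1) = (3 6)(4 14 9)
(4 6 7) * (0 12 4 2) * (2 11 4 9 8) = [12, 1, 0, 3, 6, 5, 7, 11, 2, 8, 10, 4, 9] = (0 12 9 8 2)(4 6 7 11)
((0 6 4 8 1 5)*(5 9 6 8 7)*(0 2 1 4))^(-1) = (0 6 9 1 2 5 7 4 8)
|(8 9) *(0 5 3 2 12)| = |(0 5 3 2 12)(8 9)| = 10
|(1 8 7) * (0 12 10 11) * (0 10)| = |(0 12)(1 8 7)(10 11)| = 6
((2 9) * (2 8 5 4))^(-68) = (2 8 4 9 5)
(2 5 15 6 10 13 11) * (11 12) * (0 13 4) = (0 13 12 11 2 5 15 6 10 4) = [13, 1, 5, 3, 0, 15, 10, 7, 8, 9, 4, 2, 11, 12, 14, 6]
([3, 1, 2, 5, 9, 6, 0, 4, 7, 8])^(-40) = [0, 1, 2, 3, 4, 5, 6, 7, 8, 9]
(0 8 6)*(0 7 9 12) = (0 8 6 7 9 12) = [8, 1, 2, 3, 4, 5, 7, 9, 6, 12, 10, 11, 0]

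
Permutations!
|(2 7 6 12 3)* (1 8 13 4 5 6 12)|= |(1 8 13 4 5 6)(2 7 12 3)|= 12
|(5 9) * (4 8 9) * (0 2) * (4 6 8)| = 4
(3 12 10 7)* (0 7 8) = (0 7 3 12 10 8) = [7, 1, 2, 12, 4, 5, 6, 3, 0, 9, 8, 11, 10]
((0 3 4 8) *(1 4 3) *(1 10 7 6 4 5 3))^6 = ((0 10 7 6 4 8)(1 5 3))^6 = (10)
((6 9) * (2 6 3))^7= ((2 6 9 3))^7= (2 3 9 6)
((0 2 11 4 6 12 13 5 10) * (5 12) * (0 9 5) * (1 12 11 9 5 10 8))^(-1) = ((0 2 9 10 5 8 1 12 13 11 4 6))^(-1) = (0 6 4 11 13 12 1 8 5 10 9 2)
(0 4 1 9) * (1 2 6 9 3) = [4, 3, 6, 1, 2, 5, 9, 7, 8, 0] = (0 4 2 6 9)(1 3)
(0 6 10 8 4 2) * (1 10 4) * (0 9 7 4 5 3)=(0 6 5 3)(1 10 8)(2 9 7 4)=[6, 10, 9, 0, 2, 3, 5, 4, 1, 7, 8]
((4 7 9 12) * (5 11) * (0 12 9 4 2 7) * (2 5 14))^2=((0 12 5 11 14 2 7 4))^2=(0 5 14 7)(2 4 12 11)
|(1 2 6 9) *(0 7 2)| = 6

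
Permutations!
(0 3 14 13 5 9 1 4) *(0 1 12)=(0 3 14 13 5 9 12)(1 4)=[3, 4, 2, 14, 1, 9, 6, 7, 8, 12, 10, 11, 0, 5, 13]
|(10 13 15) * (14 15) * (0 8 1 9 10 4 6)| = |(0 8 1 9 10 13 14 15 4 6)| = 10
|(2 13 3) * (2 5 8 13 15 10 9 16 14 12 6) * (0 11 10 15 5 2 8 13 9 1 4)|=60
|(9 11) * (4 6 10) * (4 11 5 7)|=7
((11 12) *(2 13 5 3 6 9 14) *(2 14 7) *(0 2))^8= ((14)(0 2 13 5 3 6 9 7)(11 12))^8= (14)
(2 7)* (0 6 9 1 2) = (0 6 9 1 2 7) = [6, 2, 7, 3, 4, 5, 9, 0, 8, 1]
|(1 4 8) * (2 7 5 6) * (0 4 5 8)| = 6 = |(0 4)(1 5 6 2 7 8)|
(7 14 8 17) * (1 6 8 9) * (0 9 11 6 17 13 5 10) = (0 9 1 17 7 14 11 6 8 13 5 10) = [9, 17, 2, 3, 4, 10, 8, 14, 13, 1, 0, 6, 12, 5, 11, 15, 16, 7]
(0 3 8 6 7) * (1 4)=(0 3 8 6 7)(1 4)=[3, 4, 2, 8, 1, 5, 7, 0, 6]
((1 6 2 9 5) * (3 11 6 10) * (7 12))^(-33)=((1 10 3 11 6 2 9 5)(7 12))^(-33)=(1 5 9 2 6 11 3 10)(7 12)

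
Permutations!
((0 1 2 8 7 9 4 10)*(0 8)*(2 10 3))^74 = (0 10 7 4 2 1 8 9 3)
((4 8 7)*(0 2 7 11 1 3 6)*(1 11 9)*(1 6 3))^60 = (11)(0 8 2 9 7 6 4)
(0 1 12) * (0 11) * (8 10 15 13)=(0 1 12 11)(8 10 15 13)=[1, 12, 2, 3, 4, 5, 6, 7, 10, 9, 15, 0, 11, 8, 14, 13]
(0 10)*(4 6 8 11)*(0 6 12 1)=(0 10 6 8 11 4 12 1)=[10, 0, 2, 3, 12, 5, 8, 7, 11, 9, 6, 4, 1]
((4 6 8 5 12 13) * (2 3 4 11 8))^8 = (5 11 12 8 13)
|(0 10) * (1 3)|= |(0 10)(1 3)|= 2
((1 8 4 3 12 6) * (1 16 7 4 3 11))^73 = (1 8 3 12 6 16 7 4 11)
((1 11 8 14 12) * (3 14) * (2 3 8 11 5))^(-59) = ((1 5 2 3 14 12))^(-59) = (1 5 2 3 14 12)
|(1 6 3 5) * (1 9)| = |(1 6 3 5 9)| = 5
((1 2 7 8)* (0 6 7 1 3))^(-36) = (0 3 8 7 6)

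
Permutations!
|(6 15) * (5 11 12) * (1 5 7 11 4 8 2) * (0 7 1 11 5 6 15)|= |(15)(0 7 5 4 8 2 11 12 1 6)|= 10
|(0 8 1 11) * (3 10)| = |(0 8 1 11)(3 10)| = 4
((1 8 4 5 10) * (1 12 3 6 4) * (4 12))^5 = (1 8)(3 12 6)(4 10 5)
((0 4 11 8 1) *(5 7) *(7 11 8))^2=((0 4 8 1)(5 11 7))^2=(0 8)(1 4)(5 7 11)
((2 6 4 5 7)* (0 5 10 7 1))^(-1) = ((0 5 1)(2 6 4 10 7))^(-1) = (0 1 5)(2 7 10 4 6)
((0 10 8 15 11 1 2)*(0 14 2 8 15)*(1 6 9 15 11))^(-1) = (0 8 1 15 9 6 11 10)(2 14)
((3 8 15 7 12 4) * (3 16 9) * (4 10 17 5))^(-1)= (3 9 16 4 5 17 10 12 7 15 8)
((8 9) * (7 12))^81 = ((7 12)(8 9))^81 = (7 12)(8 9)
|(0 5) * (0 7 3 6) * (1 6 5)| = |(0 1 6)(3 5 7)| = 3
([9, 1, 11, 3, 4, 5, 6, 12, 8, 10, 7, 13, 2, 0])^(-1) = [13, 1, 12, 3, 4, 5, 6, 10, 8, 0, 9, 2, 7, 11]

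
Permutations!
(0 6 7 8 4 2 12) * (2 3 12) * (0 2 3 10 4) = (0 6 7 8)(2 3 12)(4 10) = [6, 1, 3, 12, 10, 5, 7, 8, 0, 9, 4, 11, 2]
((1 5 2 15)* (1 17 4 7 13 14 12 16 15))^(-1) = ((1 5 2)(4 7 13 14 12 16 15 17))^(-1) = (1 2 5)(4 17 15 16 12 14 13 7)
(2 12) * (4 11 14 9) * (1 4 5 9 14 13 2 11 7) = [0, 4, 12, 3, 7, 9, 6, 1, 8, 5, 10, 13, 11, 2, 14] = (14)(1 4 7)(2 12 11 13)(5 9)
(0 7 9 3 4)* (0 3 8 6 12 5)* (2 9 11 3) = (0 7 11 3 4 2 9 8 6 12 5) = [7, 1, 9, 4, 2, 0, 12, 11, 6, 8, 10, 3, 5]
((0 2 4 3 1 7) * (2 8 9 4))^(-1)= (0 7 1 3 4 9 8)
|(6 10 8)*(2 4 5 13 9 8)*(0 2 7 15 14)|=12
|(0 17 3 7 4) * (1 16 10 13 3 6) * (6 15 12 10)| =9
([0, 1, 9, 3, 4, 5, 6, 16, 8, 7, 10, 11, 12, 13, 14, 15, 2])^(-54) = [0, 1, 7, 3, 4, 5, 6, 2, 8, 16, 10, 11, 12, 13, 14, 15, 9]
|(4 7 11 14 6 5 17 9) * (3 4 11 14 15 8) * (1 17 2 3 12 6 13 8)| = |(1 17 9 11 15)(2 3 4 7 14 13 8 12 6 5)| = 10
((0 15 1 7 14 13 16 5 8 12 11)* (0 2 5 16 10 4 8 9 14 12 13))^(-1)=((16)(0 15 1 7 12 11 2 5 9 14)(4 8 13 10))^(-1)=(16)(0 14 9 5 2 11 12 7 1 15)(4 10 13 8)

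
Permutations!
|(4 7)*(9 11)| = |(4 7)(9 11)| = 2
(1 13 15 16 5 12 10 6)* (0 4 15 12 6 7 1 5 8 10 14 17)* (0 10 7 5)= (0 4 15 16 8 7 1 13 12 14 17 10 5 6)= [4, 13, 2, 3, 15, 6, 0, 1, 7, 9, 5, 11, 14, 12, 17, 16, 8, 10]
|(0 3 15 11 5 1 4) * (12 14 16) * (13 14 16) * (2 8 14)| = |(0 3 15 11 5 1 4)(2 8 14 13)(12 16)| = 28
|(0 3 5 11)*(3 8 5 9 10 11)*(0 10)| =|(0 8 5 3 9)(10 11)| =10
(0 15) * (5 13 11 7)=(0 15)(5 13 11 7)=[15, 1, 2, 3, 4, 13, 6, 5, 8, 9, 10, 7, 12, 11, 14, 0]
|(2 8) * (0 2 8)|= |(8)(0 2)|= 2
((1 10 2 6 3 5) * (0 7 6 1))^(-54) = ((0 7 6 3 5)(1 10 2))^(-54) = (10)(0 7 6 3 5)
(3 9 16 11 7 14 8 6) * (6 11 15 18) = [0, 1, 2, 9, 4, 5, 3, 14, 11, 16, 10, 7, 12, 13, 8, 18, 15, 17, 6] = (3 9 16 15 18 6)(7 14 8 11)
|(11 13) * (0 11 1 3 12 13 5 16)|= |(0 11 5 16)(1 3 12 13)|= 4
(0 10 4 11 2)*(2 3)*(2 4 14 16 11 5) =(0 10 14 16 11 3 4 5 2) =[10, 1, 0, 4, 5, 2, 6, 7, 8, 9, 14, 3, 12, 13, 16, 15, 11]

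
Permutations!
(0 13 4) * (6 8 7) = [13, 1, 2, 3, 0, 5, 8, 6, 7, 9, 10, 11, 12, 4] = (0 13 4)(6 8 7)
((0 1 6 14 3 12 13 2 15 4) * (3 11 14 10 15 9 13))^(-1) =((0 1 6 10 15 4)(2 9 13)(3 12)(11 14))^(-1) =(0 4 15 10 6 1)(2 13 9)(3 12)(11 14)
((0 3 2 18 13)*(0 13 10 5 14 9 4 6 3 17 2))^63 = (0 4 5 2 3 9 10 17 6 14 18)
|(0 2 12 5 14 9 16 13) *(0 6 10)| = |(0 2 12 5 14 9 16 13 6 10)| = 10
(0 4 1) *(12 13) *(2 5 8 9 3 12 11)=(0 4 1)(2 5 8 9 3 12 13 11)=[4, 0, 5, 12, 1, 8, 6, 7, 9, 3, 10, 2, 13, 11]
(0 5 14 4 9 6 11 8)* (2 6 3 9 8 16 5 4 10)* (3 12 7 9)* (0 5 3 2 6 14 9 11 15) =[4, 1, 14, 2, 8, 9, 15, 11, 5, 12, 6, 16, 7, 13, 10, 0, 3] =(0 4 8 5 9 12 7 11 16 3 2 14 10 6 15)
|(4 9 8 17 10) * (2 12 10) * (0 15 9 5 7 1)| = |(0 15 9 8 17 2 12 10 4 5 7 1)| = 12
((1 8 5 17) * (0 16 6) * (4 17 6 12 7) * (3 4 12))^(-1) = (0 6 5 8 1 17 4 3 16)(7 12)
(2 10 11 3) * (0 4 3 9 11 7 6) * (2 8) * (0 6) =(0 4 3 8 2 10 7)(9 11) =[4, 1, 10, 8, 3, 5, 6, 0, 2, 11, 7, 9]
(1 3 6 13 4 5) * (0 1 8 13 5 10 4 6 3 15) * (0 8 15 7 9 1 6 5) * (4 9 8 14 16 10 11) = (0 6)(1 7 8 13 5 15 14 16 10 9)(4 11) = [6, 7, 2, 3, 11, 15, 0, 8, 13, 1, 9, 4, 12, 5, 16, 14, 10]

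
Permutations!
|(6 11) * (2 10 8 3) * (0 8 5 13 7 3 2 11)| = 10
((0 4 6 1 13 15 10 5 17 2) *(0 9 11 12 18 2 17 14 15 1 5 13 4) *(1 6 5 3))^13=((1 4 5 14 15 10 13 6 3)(2 9 11 12 18))^13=(1 15 3 14 6 5 13 4 10)(2 12 9 18 11)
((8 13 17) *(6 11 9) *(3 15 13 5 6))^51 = ((3 15 13 17 8 5 6 11 9))^51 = (3 6 17)(5 13 9)(8 15 11)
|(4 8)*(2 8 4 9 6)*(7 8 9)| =6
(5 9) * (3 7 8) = (3 7 8)(5 9) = [0, 1, 2, 7, 4, 9, 6, 8, 3, 5]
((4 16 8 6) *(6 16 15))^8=(16)(4 6 15)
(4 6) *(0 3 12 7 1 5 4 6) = (0 3 12 7 1 5 4) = [3, 5, 2, 12, 0, 4, 6, 1, 8, 9, 10, 11, 7]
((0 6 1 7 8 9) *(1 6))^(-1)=((0 1 7 8 9))^(-1)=(0 9 8 7 1)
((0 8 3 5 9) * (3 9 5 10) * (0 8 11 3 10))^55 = ((0 11 3)(8 9))^55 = (0 11 3)(8 9)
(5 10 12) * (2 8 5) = [0, 1, 8, 3, 4, 10, 6, 7, 5, 9, 12, 11, 2] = (2 8 5 10 12)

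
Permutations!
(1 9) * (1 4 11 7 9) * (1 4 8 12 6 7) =(1 4 11)(6 7 9 8 12) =[0, 4, 2, 3, 11, 5, 7, 9, 12, 8, 10, 1, 6]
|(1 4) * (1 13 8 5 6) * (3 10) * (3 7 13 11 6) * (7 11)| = 10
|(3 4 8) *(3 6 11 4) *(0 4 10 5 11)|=|(0 4 8 6)(5 11 10)|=12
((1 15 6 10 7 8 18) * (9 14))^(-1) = (1 18 8 7 10 6 15)(9 14)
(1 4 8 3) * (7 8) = [0, 4, 2, 1, 7, 5, 6, 8, 3] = (1 4 7 8 3)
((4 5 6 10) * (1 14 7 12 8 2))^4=((1 14 7 12 8 2)(4 5 6 10))^4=(1 8 7)(2 12 14)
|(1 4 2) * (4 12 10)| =5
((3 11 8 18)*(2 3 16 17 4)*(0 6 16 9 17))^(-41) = (0 6 16)(2 4 17 9 18 8 11 3) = ((0 6 16)(2 3 11 8 18 9 17 4))^(-41)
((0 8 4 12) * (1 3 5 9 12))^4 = (0 3)(1 12)(4 9)(5 8)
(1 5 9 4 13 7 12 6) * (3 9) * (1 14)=[0, 5, 2, 9, 13, 3, 14, 12, 8, 4, 10, 11, 6, 7, 1]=(1 5 3 9 4 13 7 12 6 14)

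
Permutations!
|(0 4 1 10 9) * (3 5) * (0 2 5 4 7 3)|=9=|(0 7 3 4 1 10 9 2 5)|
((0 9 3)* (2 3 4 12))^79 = (0 9 4 12 2 3)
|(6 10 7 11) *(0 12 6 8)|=|(0 12 6 10 7 11 8)|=7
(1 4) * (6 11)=(1 4)(6 11)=[0, 4, 2, 3, 1, 5, 11, 7, 8, 9, 10, 6]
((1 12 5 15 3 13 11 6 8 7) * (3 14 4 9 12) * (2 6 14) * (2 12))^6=(15)(1 9 3 2 13 6 11 8 14 7 4)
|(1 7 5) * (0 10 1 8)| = |(0 10 1 7 5 8)| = 6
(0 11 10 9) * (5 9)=[11, 1, 2, 3, 4, 9, 6, 7, 8, 0, 5, 10]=(0 11 10 5 9)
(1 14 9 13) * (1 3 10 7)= (1 14 9 13 3 10 7)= [0, 14, 2, 10, 4, 5, 6, 1, 8, 13, 7, 11, 12, 3, 9]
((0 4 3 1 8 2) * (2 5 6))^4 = ((0 4 3 1 8 5 6 2))^4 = (0 8)(1 2)(3 6)(4 5)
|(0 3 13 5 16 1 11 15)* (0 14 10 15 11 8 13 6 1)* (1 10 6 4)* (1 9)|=|(0 3 4 9 1 8 13 5 16)(6 10 15 14)|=36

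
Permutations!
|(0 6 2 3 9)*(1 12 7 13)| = 20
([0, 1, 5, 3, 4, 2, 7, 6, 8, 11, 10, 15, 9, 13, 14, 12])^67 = [0, 1, 5, 3, 4, 2, 7, 6, 8, 12, 10, 9, 15, 13, 14, 11]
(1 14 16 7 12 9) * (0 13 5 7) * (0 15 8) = (0 13 5 7 12 9 1 14 16 15 8) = [13, 14, 2, 3, 4, 7, 6, 12, 0, 1, 10, 11, 9, 5, 16, 8, 15]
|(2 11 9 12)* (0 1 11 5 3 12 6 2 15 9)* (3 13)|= |(0 1 11)(2 5 13 3 12 15 9 6)|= 24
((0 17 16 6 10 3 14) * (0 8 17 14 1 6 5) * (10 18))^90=(18)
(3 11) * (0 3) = (0 3 11) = [3, 1, 2, 11, 4, 5, 6, 7, 8, 9, 10, 0]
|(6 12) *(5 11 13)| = |(5 11 13)(6 12)| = 6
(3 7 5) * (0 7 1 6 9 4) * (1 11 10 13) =[7, 6, 2, 11, 0, 3, 9, 5, 8, 4, 13, 10, 12, 1] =(0 7 5 3 11 10 13 1 6 9 4)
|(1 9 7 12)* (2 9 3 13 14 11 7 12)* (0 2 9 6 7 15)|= 12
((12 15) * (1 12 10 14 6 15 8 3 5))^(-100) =(15)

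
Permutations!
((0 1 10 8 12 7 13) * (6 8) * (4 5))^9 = ((0 1 10 6 8 12 7 13)(4 5))^9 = (0 1 10 6 8 12 7 13)(4 5)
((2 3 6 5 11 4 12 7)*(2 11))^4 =(12)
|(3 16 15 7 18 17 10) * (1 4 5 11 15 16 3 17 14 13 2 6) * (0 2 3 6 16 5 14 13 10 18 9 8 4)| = |(0 2 16 5 11 15 7 9 8 4 14 10 17 18 13 3 6 1)| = 18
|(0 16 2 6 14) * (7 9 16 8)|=|(0 8 7 9 16 2 6 14)|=8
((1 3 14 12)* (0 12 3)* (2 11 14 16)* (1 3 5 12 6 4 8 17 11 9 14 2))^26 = ((0 6 4 8 17 11 2 9 14 5 12 3 16 1))^26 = (0 16 12 14 2 17 4)(1 3 5 9 11 8 6)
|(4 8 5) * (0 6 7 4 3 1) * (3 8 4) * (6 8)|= |(0 8 5 6 7 3 1)|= 7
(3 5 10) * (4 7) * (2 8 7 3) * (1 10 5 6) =(1 10 2 8 7 4 3 6) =[0, 10, 8, 6, 3, 5, 1, 4, 7, 9, 2]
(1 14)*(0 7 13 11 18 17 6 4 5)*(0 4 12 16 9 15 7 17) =(0 17 6 12 16 9 15 7 13 11 18)(1 14)(4 5) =[17, 14, 2, 3, 5, 4, 12, 13, 8, 15, 10, 18, 16, 11, 1, 7, 9, 6, 0]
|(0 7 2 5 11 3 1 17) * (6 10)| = 8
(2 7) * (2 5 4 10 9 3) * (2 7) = (3 7 5 4 10 9) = [0, 1, 2, 7, 10, 4, 6, 5, 8, 3, 9]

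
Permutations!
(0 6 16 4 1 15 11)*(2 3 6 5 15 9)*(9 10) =(0 5 15 11)(1 10 9 2 3 6 16 4) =[5, 10, 3, 6, 1, 15, 16, 7, 8, 2, 9, 0, 12, 13, 14, 11, 4]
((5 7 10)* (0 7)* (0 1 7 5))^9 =((0 5 1 7 10))^9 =(0 10 7 1 5)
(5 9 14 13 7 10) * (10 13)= (5 9 14 10)(7 13)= [0, 1, 2, 3, 4, 9, 6, 13, 8, 14, 5, 11, 12, 7, 10]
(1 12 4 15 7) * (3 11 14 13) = (1 12 4 15 7)(3 11 14 13) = [0, 12, 2, 11, 15, 5, 6, 1, 8, 9, 10, 14, 4, 3, 13, 7]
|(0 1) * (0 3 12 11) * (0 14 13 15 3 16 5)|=12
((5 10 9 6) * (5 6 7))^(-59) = (5 10 9 7)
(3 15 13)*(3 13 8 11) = (3 15 8 11) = [0, 1, 2, 15, 4, 5, 6, 7, 11, 9, 10, 3, 12, 13, 14, 8]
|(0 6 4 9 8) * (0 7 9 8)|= 6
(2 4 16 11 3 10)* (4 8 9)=[0, 1, 8, 10, 16, 5, 6, 7, 9, 4, 2, 3, 12, 13, 14, 15, 11]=(2 8 9 4 16 11 3 10)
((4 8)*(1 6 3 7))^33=((1 6 3 7)(4 8))^33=(1 6 3 7)(4 8)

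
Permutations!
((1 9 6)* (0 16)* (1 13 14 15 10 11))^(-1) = (0 16)(1 11 10 15 14 13 6 9)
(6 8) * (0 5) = (0 5)(6 8) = [5, 1, 2, 3, 4, 0, 8, 7, 6]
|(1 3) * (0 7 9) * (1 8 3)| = 6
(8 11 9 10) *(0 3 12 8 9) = (0 3 12 8 11)(9 10) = [3, 1, 2, 12, 4, 5, 6, 7, 11, 10, 9, 0, 8]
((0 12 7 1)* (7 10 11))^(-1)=(0 1 7 11 10 12)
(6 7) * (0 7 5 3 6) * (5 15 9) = [7, 1, 2, 6, 4, 3, 15, 0, 8, 5, 10, 11, 12, 13, 14, 9] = (0 7)(3 6 15 9 5)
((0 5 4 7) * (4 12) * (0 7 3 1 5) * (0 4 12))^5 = (12)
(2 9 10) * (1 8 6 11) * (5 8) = [0, 5, 9, 3, 4, 8, 11, 7, 6, 10, 2, 1] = (1 5 8 6 11)(2 9 10)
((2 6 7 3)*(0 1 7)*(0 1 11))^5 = ((0 11)(1 7 3 2 6))^5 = (0 11)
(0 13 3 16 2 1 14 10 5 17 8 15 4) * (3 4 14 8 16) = (0 13 4)(1 8 15 14 10 5 17 16 2) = [13, 8, 1, 3, 0, 17, 6, 7, 15, 9, 5, 11, 12, 4, 10, 14, 2, 16]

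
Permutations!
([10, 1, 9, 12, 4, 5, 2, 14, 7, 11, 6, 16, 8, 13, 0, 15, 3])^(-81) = (0 2 16 8)(3 7 10 9)(6 11 12 14)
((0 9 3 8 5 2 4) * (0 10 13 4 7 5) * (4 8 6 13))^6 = ((0 9 3 6 13 8)(2 7 5)(4 10))^6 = (13)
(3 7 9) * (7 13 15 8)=(3 13 15 8 7 9)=[0, 1, 2, 13, 4, 5, 6, 9, 7, 3, 10, 11, 12, 15, 14, 8]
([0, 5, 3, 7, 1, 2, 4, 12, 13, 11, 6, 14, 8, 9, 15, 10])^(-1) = (1 4 6 10 15 14 11 9 13 8 12 7 3 2 5)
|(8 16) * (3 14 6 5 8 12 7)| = |(3 14 6 5 8 16 12 7)| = 8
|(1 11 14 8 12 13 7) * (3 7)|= 8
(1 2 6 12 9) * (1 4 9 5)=(1 2 6 12 5)(4 9)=[0, 2, 6, 3, 9, 1, 12, 7, 8, 4, 10, 11, 5]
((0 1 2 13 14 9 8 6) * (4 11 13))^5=((0 1 2 4 11 13 14 9 8 6))^5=(0 13)(1 14)(2 9)(4 8)(6 11)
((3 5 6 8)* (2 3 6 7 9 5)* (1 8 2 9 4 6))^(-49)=(9)(1 8)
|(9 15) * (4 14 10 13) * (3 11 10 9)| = 8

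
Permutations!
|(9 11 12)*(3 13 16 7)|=|(3 13 16 7)(9 11 12)|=12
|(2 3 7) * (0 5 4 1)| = |(0 5 4 1)(2 3 7)| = 12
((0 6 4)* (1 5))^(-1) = ((0 6 4)(1 5))^(-1) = (0 4 6)(1 5)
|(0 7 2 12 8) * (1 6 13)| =15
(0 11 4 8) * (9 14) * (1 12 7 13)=(0 11 4 8)(1 12 7 13)(9 14)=[11, 12, 2, 3, 8, 5, 6, 13, 0, 14, 10, 4, 7, 1, 9]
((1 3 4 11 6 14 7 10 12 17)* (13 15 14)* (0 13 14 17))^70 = ((0 13 15 17 1 3 4 11 6 14 7 10 12))^70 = (0 3 7 15 11 12 1 14 13 4 10 17 6)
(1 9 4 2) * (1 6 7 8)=(1 9 4 2 6 7 8)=[0, 9, 6, 3, 2, 5, 7, 8, 1, 4]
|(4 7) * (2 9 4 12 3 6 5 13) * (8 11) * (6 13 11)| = 28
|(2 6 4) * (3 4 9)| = |(2 6 9 3 4)| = 5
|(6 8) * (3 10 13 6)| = 5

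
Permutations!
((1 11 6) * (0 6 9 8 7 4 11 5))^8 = (4 8 11 7 9)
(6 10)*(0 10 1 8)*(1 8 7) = (0 10 6 8)(1 7) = [10, 7, 2, 3, 4, 5, 8, 1, 0, 9, 6]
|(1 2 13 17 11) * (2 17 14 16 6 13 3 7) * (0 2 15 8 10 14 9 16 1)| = 44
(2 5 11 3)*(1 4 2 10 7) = [0, 4, 5, 10, 2, 11, 6, 1, 8, 9, 7, 3] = (1 4 2 5 11 3 10 7)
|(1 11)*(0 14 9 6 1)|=6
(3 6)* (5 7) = (3 6)(5 7) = [0, 1, 2, 6, 4, 7, 3, 5]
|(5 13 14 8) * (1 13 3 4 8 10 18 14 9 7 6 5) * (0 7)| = 30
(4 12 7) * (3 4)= (3 4 12 7)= [0, 1, 2, 4, 12, 5, 6, 3, 8, 9, 10, 11, 7]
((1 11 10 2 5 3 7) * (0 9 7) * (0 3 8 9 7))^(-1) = (0 9 8 5 2 10 11 1 7)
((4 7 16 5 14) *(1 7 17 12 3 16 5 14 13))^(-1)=(1 13 5 7)(3 12 17 4 14 16)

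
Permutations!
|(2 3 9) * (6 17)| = |(2 3 9)(6 17)| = 6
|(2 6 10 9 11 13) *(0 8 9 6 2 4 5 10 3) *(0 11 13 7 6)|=28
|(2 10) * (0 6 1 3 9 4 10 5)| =|(0 6 1 3 9 4 10 2 5)| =9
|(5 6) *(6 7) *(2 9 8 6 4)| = |(2 9 8 6 5 7 4)| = 7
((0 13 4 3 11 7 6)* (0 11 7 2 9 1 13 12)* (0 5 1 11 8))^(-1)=((0 12 5 1 13 4 3 7 6 8)(2 9 11))^(-1)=(0 8 6 7 3 4 13 1 5 12)(2 11 9)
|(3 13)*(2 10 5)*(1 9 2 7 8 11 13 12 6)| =|(1 9 2 10 5 7 8 11 13 3 12 6)| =12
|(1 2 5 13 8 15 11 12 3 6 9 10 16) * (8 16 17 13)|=14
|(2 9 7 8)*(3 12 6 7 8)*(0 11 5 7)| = 21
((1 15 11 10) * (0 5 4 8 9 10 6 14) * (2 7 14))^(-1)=(0 14 7 2 6 11 15 1 10 9 8 4 5)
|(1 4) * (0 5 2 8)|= |(0 5 2 8)(1 4)|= 4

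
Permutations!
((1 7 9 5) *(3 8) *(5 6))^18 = ((1 7 9 6 5)(3 8))^18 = (1 6 7 5 9)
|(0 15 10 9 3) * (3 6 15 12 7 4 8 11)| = 28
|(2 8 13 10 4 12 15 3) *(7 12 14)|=|(2 8 13 10 4 14 7 12 15 3)|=10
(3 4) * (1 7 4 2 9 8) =[0, 7, 9, 2, 3, 5, 6, 4, 1, 8] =(1 7 4 3 2 9 8)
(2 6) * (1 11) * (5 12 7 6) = [0, 11, 5, 3, 4, 12, 2, 6, 8, 9, 10, 1, 7] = (1 11)(2 5 12 7 6)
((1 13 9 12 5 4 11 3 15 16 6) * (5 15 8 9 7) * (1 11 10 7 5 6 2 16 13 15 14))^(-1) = ((1 15 13 5 4 10 7 6 11 3 8 9 12 14)(2 16))^(-1) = (1 14 12 9 8 3 11 6 7 10 4 5 13 15)(2 16)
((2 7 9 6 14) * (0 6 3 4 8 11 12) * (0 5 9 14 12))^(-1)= ((0 6 12 5 9 3 4 8 11)(2 7 14))^(-1)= (0 11 8 4 3 9 5 12 6)(2 14 7)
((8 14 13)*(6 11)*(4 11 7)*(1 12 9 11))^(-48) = (14)(1 12 9 11 6 7 4)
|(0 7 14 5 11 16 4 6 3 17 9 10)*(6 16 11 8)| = 10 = |(0 7 14 5 8 6 3 17 9 10)(4 16)|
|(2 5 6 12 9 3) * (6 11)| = |(2 5 11 6 12 9 3)| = 7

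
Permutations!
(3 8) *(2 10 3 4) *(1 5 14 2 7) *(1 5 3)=(1 3 8 4 7 5 14 2 10)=[0, 3, 10, 8, 7, 14, 6, 5, 4, 9, 1, 11, 12, 13, 2]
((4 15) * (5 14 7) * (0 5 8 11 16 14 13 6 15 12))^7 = ((0 5 13 6 15 4 12)(7 8 11 16 14))^7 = (7 11 14 8 16)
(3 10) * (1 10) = (1 10 3) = [0, 10, 2, 1, 4, 5, 6, 7, 8, 9, 3]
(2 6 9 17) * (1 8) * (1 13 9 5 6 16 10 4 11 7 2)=(1 8 13 9 17)(2 16 10 4 11 7)(5 6)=[0, 8, 16, 3, 11, 6, 5, 2, 13, 17, 4, 7, 12, 9, 14, 15, 10, 1]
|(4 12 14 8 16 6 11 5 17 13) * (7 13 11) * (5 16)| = |(4 12 14 8 5 17 11 16 6 7 13)| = 11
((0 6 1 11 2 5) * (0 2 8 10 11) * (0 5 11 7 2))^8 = ((0 6 1 5)(2 11 8 10 7))^8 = (2 10 11 7 8)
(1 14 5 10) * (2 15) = (1 14 5 10)(2 15) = [0, 14, 15, 3, 4, 10, 6, 7, 8, 9, 1, 11, 12, 13, 5, 2]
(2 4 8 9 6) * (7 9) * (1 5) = (1 5)(2 4 8 7 9 6) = [0, 5, 4, 3, 8, 1, 2, 9, 7, 6]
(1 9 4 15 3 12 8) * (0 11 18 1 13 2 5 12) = [11, 9, 5, 0, 15, 12, 6, 7, 13, 4, 10, 18, 8, 2, 14, 3, 16, 17, 1] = (0 11 18 1 9 4 15 3)(2 5 12 8 13)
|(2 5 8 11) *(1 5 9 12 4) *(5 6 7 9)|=|(1 6 7 9 12 4)(2 5 8 11)|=12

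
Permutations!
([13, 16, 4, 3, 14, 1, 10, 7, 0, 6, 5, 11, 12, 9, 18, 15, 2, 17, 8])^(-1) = (0 8 18 14 4 2 16 1 5 10 6 9 13)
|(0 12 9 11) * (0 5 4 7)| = 7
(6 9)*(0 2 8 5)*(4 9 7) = (0 2 8 5)(4 9 6 7) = [2, 1, 8, 3, 9, 0, 7, 4, 5, 6]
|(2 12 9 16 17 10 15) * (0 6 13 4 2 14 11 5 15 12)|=20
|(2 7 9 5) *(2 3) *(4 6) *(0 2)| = 6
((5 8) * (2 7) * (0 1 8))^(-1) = ((0 1 8 5)(2 7))^(-1) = (0 5 8 1)(2 7)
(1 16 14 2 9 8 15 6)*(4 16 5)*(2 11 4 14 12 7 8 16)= [0, 5, 9, 3, 2, 14, 1, 8, 15, 16, 10, 4, 7, 13, 11, 6, 12]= (1 5 14 11 4 2 9 16 12 7 8 15 6)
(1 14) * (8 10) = (1 14)(8 10) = [0, 14, 2, 3, 4, 5, 6, 7, 10, 9, 8, 11, 12, 13, 1]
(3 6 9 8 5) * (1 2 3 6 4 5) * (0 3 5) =[3, 2, 5, 4, 0, 6, 9, 7, 1, 8] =(0 3 4)(1 2 5 6 9 8)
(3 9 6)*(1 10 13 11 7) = [0, 10, 2, 9, 4, 5, 3, 1, 8, 6, 13, 7, 12, 11] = (1 10 13 11 7)(3 9 6)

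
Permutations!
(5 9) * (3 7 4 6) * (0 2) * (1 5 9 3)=(9)(0 2)(1 5 3 7 4 6)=[2, 5, 0, 7, 6, 3, 1, 4, 8, 9]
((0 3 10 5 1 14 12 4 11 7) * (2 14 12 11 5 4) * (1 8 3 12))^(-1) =(0 7 11 14 2 12)(3 8 5 4 10)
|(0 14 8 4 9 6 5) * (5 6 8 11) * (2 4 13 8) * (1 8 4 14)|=|(0 1 8 13 4 9 2 14 11 5)|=10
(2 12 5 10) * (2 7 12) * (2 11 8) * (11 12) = (2 12 5 10 7 11 8) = [0, 1, 12, 3, 4, 10, 6, 11, 2, 9, 7, 8, 5]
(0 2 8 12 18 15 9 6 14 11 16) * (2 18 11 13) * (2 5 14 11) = [18, 1, 8, 3, 4, 14, 11, 7, 12, 6, 10, 16, 2, 5, 13, 9, 0, 17, 15] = (0 18 15 9 6 11 16)(2 8 12)(5 14 13)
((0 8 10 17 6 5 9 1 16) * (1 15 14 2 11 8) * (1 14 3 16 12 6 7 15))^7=((0 14 2 11 8 10 17 7 15 3 16)(1 12 6 5 9))^7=(0 7 11 16 17 2 3 10 14 15 8)(1 6 9 12 5)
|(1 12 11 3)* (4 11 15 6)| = 7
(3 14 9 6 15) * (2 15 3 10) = [0, 1, 15, 14, 4, 5, 3, 7, 8, 6, 2, 11, 12, 13, 9, 10] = (2 15 10)(3 14 9 6)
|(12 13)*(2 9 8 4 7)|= |(2 9 8 4 7)(12 13)|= 10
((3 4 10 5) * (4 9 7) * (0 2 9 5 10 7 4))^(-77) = (10)(0 4 2 7 9)(3 5)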